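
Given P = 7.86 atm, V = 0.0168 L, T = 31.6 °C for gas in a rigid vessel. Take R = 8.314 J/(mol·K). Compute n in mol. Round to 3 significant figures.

From the ideal-gas law: n = PV/(RT).
P = 7.86 atm = 7.964×10^5 Pa; V = 0.0168 L = 1.680×10^-5 m³; T = 31.6 °C = 304.8 K; R = 8.314 J/(mol·K).
n = 0.005281 mol

0.00528 mol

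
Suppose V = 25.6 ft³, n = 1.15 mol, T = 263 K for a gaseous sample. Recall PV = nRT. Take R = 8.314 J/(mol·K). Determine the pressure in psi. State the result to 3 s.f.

Directly: P = nRT/V.
V = 25.6 ft³ = 0.7249 m³; n = 1.15 mol; T = 263 K; R = 8.314 J/(mol·K).
P = 3469 Pa
3469 Pa × (1 psi / 6895 Pa) = 0.5031 psi

0.503 psi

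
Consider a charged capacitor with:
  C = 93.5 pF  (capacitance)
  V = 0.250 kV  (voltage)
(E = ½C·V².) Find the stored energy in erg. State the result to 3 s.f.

Directly: E = ½CV².
C = 93.5 pF = 9.350×10^-11 F; V = 0.250 kV = 250.0 V.
E = 2.922×10^-6 J  (the unit combination reduces to kg·m²/s² = J)
2.922×10^-6 J × (1 erg / 1.000×10^-7 J) = 29.22 erg

29.2 erg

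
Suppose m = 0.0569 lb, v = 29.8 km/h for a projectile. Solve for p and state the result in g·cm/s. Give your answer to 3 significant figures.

21400 g·cm/s

Directly: p = mv.
m = 0.0569 lb = 0.02581 kg; v = 29.8 km/h = 8.278 m/s.
p = 0.2136 kg·m/s
0.2136 kg·m/s × (1 g·cm/s / 1.000×10^-5 kg·m/s) = 21364 g·cm/s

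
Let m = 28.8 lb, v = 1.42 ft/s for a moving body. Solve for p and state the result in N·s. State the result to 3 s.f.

Directly: p = mv.
m = 28.8 lb = 13.06 kg; v = 1.42 ft/s = 0.4328 m/s.
p = 5.654 kg·m/s
Since 1 N·s = 1 kg·m/s, 5.654 N·s.

5.65 N·s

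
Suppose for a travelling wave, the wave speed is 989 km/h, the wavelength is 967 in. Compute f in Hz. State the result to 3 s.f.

Solving v = f·λ for f: f = v/λ.
v = 989 km/h = 274.7 m/s; λ = 967 in = 24.56 m.
f = 11.18 Hz

11.2 Hz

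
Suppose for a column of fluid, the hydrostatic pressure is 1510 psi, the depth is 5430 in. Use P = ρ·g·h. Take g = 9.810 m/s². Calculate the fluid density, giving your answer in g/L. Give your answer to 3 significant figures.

Rearranging: ρ = P/(g·h).
P = 1510 psi = 1.041×10^7 Pa; h = 5430 in = 137.9 m; g = 9.810 m/s².
ρ = 7695 kg/m³
Since 1 g/L = 1 kg/m³, 7695 g/L.

7690 g/L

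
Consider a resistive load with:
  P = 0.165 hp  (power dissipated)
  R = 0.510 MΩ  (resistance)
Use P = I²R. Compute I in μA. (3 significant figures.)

Solving P = I²R for I: I = √(P/R).
P = 0.165 hp = 123.0 W; R = 0.510 MΩ = 5.100×10^5 Ω.
I = 0.01553 A
0.01553 A × (1 μA / 1.000×10^-6 A) = 15532 μA

15500 μA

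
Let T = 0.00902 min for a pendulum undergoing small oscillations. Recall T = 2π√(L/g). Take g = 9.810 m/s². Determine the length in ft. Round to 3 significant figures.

0.239 ft

Solving T = 2π√(L/g) for L: L = g·(T/2π)².
T = 0.00902 min = 0.5412 s; g = 9.810 m/s².
L = 0.07278 m
0.07278 m × (1 ft / 0.3048 m) = 0.2388 ft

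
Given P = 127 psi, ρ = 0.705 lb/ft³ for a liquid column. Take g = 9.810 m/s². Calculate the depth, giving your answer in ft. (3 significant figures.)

Rearranging: h = P/(ρ·g).
P = 127 psi = 8.756×10^5 Pa; ρ = 0.705 lb/ft³ = 11.29 kg/m³; g = 9.810 m/s².
h = 7904 m
7904 m × (1 ft / 0.3048 m) = 25932 ft

25900 ft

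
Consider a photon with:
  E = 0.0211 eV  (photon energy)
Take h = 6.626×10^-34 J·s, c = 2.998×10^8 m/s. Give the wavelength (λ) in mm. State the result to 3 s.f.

0.0588 mm

Solving E = h·c/λ for λ: λ = hc/E.
E = 0.0211 eV = 3.381×10^-21 J; h = 6.626×10^-34 J·s; c = 2.998×10^8 m/s.
λ = 5.876×10^-5 m
5.876×10^-5 m × (1 mm / 0.001000 m) = 0.05876 mm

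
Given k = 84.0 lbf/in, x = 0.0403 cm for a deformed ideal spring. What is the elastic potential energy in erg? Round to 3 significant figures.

11900 erg

Directly: U = ½kx².
k = 84.0 lbf/in = 14711 N/m; x = 0.0403 cm = 4.030×10^-4 m.
U = 0.001195 J
0.001195 J × (1 erg / 1.000×10^-7 J) = 11946 erg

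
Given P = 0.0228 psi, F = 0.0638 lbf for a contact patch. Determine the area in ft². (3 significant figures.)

Rearranging: A = F/P.
P = 0.0228 psi = 157.2 Pa; F = 0.0638 lbf = 0.2838 N.
A = 0.001805 m²
0.001805 m² × (1 ft² / 0.09290 m²) = 0.01943 ft²

0.0194 ft²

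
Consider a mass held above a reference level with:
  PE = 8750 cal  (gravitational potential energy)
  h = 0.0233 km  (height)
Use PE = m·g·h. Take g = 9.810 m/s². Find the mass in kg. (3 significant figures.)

Rearranging: m = PE/(g·h).
PE = 8750 cal = 36610 J; h = 0.0233 km = 23.30 m; g = 9.810 m/s².
m = 160.2 kg

160 kg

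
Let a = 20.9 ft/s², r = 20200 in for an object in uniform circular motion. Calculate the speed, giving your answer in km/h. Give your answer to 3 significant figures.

206 km/h

Rearranging a = v²/r for v: v = √(a·r).
a = 20.9 ft/s² = 6.370 m/s²; r = 20200 in = 513.1 m.
v = 57.17 m/s
57.17 m/s × (1 km/h / 0.2778 m/s) = 205.8 km/h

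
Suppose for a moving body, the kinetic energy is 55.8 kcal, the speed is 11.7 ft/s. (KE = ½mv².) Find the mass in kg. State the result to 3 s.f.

Solving KE = ½mv² for m: m = 2·KE/v².
KE = 55.8 kcal = 2.335×10^5 J; v = 11.7 ft/s = 3.566 m/s.
m = 36716 kg

36700 kg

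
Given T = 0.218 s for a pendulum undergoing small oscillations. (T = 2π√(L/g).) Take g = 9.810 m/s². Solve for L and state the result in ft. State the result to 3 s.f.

0.0387 ft

Solving T = 2π√(L/g) for L: L = g·(T/2π)².
T = 0.218 s; g = 9.810 m/s².
L = 0.01181 m
0.01181 m × (1 ft / 0.3048 m) = 0.03874 ft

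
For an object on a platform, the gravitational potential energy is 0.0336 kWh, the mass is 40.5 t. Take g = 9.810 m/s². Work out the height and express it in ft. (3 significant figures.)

Rearranging PE = m·g·h for h: h = PE/(m·g).
PE = 0.0336 kWh = 1.210×10^5 J; m = 40.5 t = 40500 kg; g = 9.810 m/s².
h = 0.3045 m
0.3045 m × (1 ft / 0.3048 m) = 0.9989 ft

0.999 ft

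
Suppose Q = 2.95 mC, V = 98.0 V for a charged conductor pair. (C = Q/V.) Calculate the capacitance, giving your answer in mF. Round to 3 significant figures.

0.0301 mF

Directly: C = Q/V.
Q = 2.95 mC = 0.002950 C; V = 98.0 V.
C = 3.010×10^-5 F
3.010×10^-5 F × (1 mF / 0.001000 F) = 0.03010 mF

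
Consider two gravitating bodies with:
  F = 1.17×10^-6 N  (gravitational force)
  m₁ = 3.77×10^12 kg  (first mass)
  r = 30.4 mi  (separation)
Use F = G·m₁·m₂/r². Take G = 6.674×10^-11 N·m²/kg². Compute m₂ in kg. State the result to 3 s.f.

11.1 kg

From Newton's law of gravitation: m₂ = F·r²/(G·m₁).
F = 1.17×10^-6 N; m₁ = 3.77×10^12 kg; r = 30.4 mi = 48924 m; G = 6.674×10^-11 N·m²/kg².
m₂ = 11.13 kg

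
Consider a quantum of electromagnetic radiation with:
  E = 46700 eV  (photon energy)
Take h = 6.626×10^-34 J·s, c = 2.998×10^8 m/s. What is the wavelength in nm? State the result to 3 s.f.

0.0265 nm

Rearranging: λ = hc/E.
E = 46700 eV = 7.482×10^-15 J; h = 6.626×10^-34 J·s; c = 2.998×10^8 m/s.
λ = 2.655×10^-11 m
2.655×10^-11 m × (1 nm / 1.000×10^-9 m) = 0.02655 nm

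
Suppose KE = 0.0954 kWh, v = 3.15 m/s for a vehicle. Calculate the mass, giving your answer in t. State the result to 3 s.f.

69.2 t

Rearranging: m = 2·KE/v².
KE = 0.0954 kWh = 3.434×10^5 J; v = 3.15 m/s.
m = 69224 kg
69224 kg × (1 t / 1000 kg) = 69.22 t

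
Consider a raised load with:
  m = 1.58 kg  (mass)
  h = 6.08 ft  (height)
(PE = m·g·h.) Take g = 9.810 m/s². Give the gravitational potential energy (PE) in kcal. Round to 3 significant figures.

0.00687 kcal

Directly: PE = mgh.
m = 1.58 kg; h = 6.08 ft = 1.853 m; g = 9.810 m/s².
PE = 28.72 J  (the unit combination reduces to kg·m²/s² = J)
28.72 J × (1 kcal / 4184 J) = 0.006865 kcal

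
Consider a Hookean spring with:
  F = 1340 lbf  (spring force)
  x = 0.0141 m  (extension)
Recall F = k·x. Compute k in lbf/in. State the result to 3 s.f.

Rearranging F = k·x for k: k = F/x.
F = 1340 lbf = 5961 N; x = 0.0141 m.
k = 4.227×10^5 N/m
4.227×10^5 N/m × (1 lbf/in / 175.1 N/m) = 2414 lbf/in

2410 lbf/in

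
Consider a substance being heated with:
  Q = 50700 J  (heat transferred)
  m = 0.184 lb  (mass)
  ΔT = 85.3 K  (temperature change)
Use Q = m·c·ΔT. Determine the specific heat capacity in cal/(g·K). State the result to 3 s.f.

Rearranging Q = m·c·ΔT for c: c = Q/(m·ΔT).
Q = 50700 J; m = 0.184 lb = 0.08346 kg; ΔT = 85.3 K.
c = 7122 J/(kg·K)
7122 J/(kg·K) × (1 cal/(g·K) / 4184 J/(kg·K)) = 1.702 cal/(g·K)

1.70 cal/(g·K)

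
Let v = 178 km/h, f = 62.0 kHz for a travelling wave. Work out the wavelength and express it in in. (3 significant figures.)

0.0314 in

Solving v = f·λ for λ: λ = v/f.
v = 178 km/h = 49.44 m/s; f = 62.0 kHz = 62000 Hz.
λ = 7.975×10^-4 m
7.975×10^-4 m × (1 in / 0.02540 m) = 0.03140 in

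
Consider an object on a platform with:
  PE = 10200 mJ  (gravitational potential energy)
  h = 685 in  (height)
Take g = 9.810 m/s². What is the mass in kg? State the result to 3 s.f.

0.0598 kg

Solving PE = m·g·h for m: m = PE/(g·h).
PE = 10200 mJ = 10.20 J; h = 685 in = 17.40 m; g = 9.810 m/s².
m = 0.05976 kg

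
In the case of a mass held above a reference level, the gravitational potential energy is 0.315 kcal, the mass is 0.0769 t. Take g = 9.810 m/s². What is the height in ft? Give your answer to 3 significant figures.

5.73 ft

Solving PE = m·g·h for h: h = PE/(m·g).
PE = 0.315 kcal = 1318 J; m = 0.0769 t = 76.90 kg; g = 9.810 m/s².
h = 1.747 m
1.747 m × (1 ft / 0.3048 m) = 5.732 ft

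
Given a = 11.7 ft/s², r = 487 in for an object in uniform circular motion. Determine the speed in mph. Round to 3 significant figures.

14.9 mph

Solving a = v²/r for v: v = √(a·r).
a = 11.7 ft/s² = 3.566 m/s²; r = 487 in = 12.37 m.
v = 6.642 m/s
6.642 m/s × (1 mph / 0.4470 m/s) = 14.86 mph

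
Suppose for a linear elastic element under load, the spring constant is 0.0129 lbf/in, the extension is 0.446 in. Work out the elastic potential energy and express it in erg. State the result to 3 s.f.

U is given directly by: U = ½kx².
k = 0.0129 lbf/in = 2.259 N/m; x = 0.446 in = 0.01133 m.
U = 1.450×10^-4 J
1.450×10^-4 J × (1 erg / 1.000×10^-7 J) = 1450 erg

1450 erg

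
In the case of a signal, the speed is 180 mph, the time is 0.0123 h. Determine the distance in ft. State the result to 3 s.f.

11700 ft

Rearranging v = d/t for d: d = v·t.
v = 180 mph = 80.47 m/s; t = 0.0123 h = 44.28 s.
d = 3563 m
3563 m × (1 ft / 0.3048 m) = 11690 ft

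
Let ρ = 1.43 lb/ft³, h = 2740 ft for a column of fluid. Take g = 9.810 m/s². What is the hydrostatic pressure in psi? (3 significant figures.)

P is given directly by: P = ρgh.
ρ = 1.43 lb/ft³ = 22.91 kg/m³; h = 2740 ft = 835.2 m; g = 9.810 m/s².
P = 1.877×10^5 Pa
1.877×10^5 Pa × (1 psi / 6895 Pa) = 27.22 psi

27.2 psi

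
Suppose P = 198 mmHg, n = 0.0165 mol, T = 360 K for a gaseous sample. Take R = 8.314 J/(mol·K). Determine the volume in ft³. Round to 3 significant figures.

0.0661 ft³

Rearranging: V = nRT/P.
P = 198 mmHg = 26398 Pa; n = 0.0165 mol; T = 360 K; R = 8.314 J/(mol·K).
V = 0.001871 m³
0.001871 m³ × (1 ft³ / 0.02832 m³) = 0.06607 ft³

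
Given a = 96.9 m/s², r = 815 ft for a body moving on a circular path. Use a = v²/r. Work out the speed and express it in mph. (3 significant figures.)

347 mph

Rearranging a = v²/r for v: v = √(a·r).
a = 96.9 m/s²; r = 815 ft = 248.4 m.
v = 155.1 m/s
155.1 m/s × (1 mph / 0.4470 m/s) = 347.1 mph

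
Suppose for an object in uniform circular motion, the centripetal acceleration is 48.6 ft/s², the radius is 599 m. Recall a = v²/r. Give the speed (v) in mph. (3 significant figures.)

211 mph

Rearranging a = v²/r for v: v = √(a·r).
a = 48.6 ft/s² = 14.81 m/s²; r = 599 m.
v = 94.20 m/s
94.20 m/s × (1 mph / 0.4470 m/s) = 210.7 mph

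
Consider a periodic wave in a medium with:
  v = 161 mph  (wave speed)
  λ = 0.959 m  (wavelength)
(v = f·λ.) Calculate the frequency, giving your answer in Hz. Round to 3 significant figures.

75.1 Hz

Rearranging: f = v/λ.
v = 161 mph = 71.97 m/s; λ = 0.959 m.
f = 75.05 Hz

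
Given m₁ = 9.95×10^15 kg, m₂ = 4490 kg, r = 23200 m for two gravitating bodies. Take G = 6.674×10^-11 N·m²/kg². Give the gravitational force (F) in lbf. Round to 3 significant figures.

1.25 lbf

From Newton's law of gravitation: F = Gm₁m₂/r².
m₁ = 9.95×10^15 kg; m₂ = 4490 kg; r = 23200 m; G = 6.674×10^-11 N·m²/kg².
F = 5.540 N
5.540 N × (1 lbf / 4.448 N) = 1.245 lbf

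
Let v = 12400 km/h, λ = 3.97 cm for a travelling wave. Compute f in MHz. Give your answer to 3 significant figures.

Rearranging: f = v/λ.
v = 12400 km/h = 3444 m/s; λ = 3.97 cm = 0.03970 m.
f = 86762 Hz
86762 Hz × (1 MHz / 1.000×10^6 Hz) = 0.08676 MHz

0.0868 MHz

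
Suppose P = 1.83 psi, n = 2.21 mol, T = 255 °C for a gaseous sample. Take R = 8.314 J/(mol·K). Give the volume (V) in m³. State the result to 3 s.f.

0.769 m³

From the ideal-gas law: V = nRT/P.
P = 1.83 psi = 12617 Pa; n = 2.21 mol; T = 255 °C = 528.1 K; R = 8.314 J/(mol·K).
V = 0.7691 m³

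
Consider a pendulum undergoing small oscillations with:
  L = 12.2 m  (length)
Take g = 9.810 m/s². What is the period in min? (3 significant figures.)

Directly: T = 2π√(L/g).
L = 12.2 m; g = 9.810 m/s².
T = 7.007 s
7.007 s × (1 min / 60.00 s) = 0.1168 min

0.117 min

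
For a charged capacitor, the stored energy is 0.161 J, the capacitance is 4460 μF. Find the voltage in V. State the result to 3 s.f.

Rearranging E = ½C·V² for V: V = √(2E/C).
E = 0.161 J; C = 4460 μF = 0.004460 F.
V = 8.497 V  (the unit combination reduces to kg·m²/(A·s³) = V)

8.50 V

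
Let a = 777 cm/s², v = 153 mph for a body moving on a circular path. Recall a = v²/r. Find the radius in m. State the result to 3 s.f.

602 m

Solving a = v²/r for r: r = v²/a.
a = 777 cm/s² = 7.770 m/s²; v = 153 mph = 68.40 m/s.
r = 602.1 m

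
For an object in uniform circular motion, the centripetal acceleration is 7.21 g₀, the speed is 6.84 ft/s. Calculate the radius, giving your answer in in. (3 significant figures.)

Rearranging: r = v²/a.
a = 7.21 g₀ = 70.71 m/s²; v = 6.84 ft/s = 2.085 m/s.
r = 0.06147 m
0.06147 m × (1 in / 0.02540 m) = 2.420 in

2.42 in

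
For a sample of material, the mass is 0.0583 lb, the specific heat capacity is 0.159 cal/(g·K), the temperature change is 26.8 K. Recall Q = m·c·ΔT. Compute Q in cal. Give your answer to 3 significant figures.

Directly: Q = mcΔT.
m = 0.0583 lb = 0.02644 kg; c = 0.159 cal/(g·K) = 665.3 J/(kg·K); ΔT = 26.8 K.
Q = 471.5 J
471.5 J × (1 cal / 4.184 J) = 112.7 cal

113 cal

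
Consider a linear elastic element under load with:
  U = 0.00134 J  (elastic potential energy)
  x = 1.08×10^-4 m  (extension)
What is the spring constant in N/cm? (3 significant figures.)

Rearranging U = ½k·x² for k: k = 2U/x².
U = 0.00134 J; x = 1.08×10^-4 m.
k = 2.298×10^5 N/m
2.298×10^5 N/m × (1 N/cm / 100.0 N/m) = 2298 N/cm

2300 N/cm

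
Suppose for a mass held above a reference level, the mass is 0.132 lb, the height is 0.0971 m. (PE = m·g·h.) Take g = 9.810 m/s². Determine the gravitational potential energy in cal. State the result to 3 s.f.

PE is given directly by: PE = mgh.
m = 0.132 lb = 0.05987 kg; h = 0.0971 m; g = 9.810 m/s².
PE = 0.05703 J
0.05703 J × (1 cal / 4.184 J) = 0.01363 cal

0.0136 cal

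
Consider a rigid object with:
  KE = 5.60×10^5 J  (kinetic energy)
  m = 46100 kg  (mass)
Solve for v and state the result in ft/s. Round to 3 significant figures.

16.2 ft/s

Rearranging: v = √(2·KE/m).
KE = 5.60×10^5 J; m = 46100 kg.
v = 4.929 m/s
4.929 m/s × (1 ft/s / 0.3048 m/s) = 16.17 ft/s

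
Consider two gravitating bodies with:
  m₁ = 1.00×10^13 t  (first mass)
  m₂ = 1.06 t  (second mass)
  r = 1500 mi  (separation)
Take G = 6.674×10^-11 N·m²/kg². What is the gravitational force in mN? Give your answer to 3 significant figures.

From Newton's law of gravitation: F = Gm₁m₂/r².
m₁ = 1.00×10^13 t = 1.000×10^16 kg; m₂ = 1.06 t = 1060 kg; r = 1500 mi = 2.414×10^6 m; G = 6.674×10^-11 N·m²/kg².
F = 1.214×10^-4 N
1.214×10^-4 N × (1 mN / 0.001000 N) = 0.1214 mN

0.121 mN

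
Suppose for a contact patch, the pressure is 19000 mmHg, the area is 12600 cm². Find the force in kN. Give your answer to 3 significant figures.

Solving P = F/A for F: F = P·A.
P = 19000 mmHg = 2.533×10^6 Pa; A = 12600 cm² = 1.260 m².
F = 3.192×10^6 N
3.192×10^6 N × (1 kN / 1000 N) = 3192 kN

3190 kN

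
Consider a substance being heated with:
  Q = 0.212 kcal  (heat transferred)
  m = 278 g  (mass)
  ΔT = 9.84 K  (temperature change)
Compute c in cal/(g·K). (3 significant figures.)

Rearranging Q = m·c·ΔT for c: c = Q/(m·ΔT).
Q = 0.212 kcal = 887.0 J; m = 278 g = 0.2780 kg; ΔT = 9.84 K.
c = 324.3 J/(kg·K)
324.3 J/(kg·K) × (1 cal/(g·K) / 4184 J/(kg·K)) = 0.07750 cal/(g·K)

0.0775 cal/(g·K)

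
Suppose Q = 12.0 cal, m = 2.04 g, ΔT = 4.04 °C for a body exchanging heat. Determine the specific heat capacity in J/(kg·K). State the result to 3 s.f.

Rearranging: c = Q/(m·ΔT).
Q = 12.0 cal = 50.21 J; m = 2.04 g = 0.002040 kg; ΔT = 4.04 °C = 4.040 K.
c = 6092 J/(kg·K)

6090 J/(kg·K)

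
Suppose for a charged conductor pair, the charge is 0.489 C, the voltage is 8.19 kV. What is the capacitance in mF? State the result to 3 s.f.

Directly: C = Q/V.
Q = 0.489 C; V = 8.19 kV = 8190 V.
C = 5.971×10^-5 F
5.971×10^-5 F × (1 mF / 0.001000 F) = 0.05971 mF

0.0597 mF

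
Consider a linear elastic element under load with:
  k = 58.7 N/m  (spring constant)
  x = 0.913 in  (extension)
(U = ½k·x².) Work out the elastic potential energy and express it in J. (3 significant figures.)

Directly: U = ½kx².
k = 58.7 N/m; x = 0.913 in = 0.02319 m.
U = 0.01578 J  (the unit combination reduces to kg·m²/s² = J)

0.0158 J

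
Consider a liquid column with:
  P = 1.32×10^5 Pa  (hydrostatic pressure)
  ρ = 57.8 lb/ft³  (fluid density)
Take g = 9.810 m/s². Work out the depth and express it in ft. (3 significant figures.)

Rearranging: h = P/(ρ·g).
P = 1.32×10^5 Pa; ρ = 57.8 lb/ft³ = 925.9 kg/m³; g = 9.810 m/s².
h = 14.53 m
14.53 m × (1 ft / 0.3048 m) = 47.68 ft

47.7 ft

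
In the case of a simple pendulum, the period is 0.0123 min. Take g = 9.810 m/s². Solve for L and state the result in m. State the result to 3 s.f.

0.135 m

Rearranging T = 2π√(L/g) for L: L = g·(T/2π)².
T = 0.0123 min = 0.7380 s; g = 9.810 m/s².
L = 0.1353 m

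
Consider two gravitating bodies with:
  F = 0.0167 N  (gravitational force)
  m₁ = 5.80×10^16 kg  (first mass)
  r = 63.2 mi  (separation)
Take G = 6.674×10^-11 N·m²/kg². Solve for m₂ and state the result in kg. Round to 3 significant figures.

44.6 kg

From Newton's law of gravitation: m₂ = F·r²/(G·m₁).
F = 0.0167 N; m₁ = 5.80×10^16 kg; r = 63.2 mi = 1.017×10^5 m; G = 6.674×10^-11 N·m²/kg².
m₂ = 44.63 kg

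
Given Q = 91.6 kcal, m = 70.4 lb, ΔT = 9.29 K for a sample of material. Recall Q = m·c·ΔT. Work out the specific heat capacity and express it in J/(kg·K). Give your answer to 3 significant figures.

Rearranging: c = Q/(m·ΔT).
Q = 91.6 kcal = 3.833×10^5 J; m = 70.4 lb = 31.93 kg; ΔT = 9.29 K.
c = 1292 J/(kg·K)

1290 J/(kg·K)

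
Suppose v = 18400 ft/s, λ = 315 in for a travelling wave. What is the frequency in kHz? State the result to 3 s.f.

0.701 kHz

Rearranging: f = v/λ.
v = 18400 ft/s = 5608 m/s; λ = 315 in = 8.001 m.
f = 701.0 Hz
701.0 Hz × (1 kHz / 1000 Hz) = 0.7010 kHz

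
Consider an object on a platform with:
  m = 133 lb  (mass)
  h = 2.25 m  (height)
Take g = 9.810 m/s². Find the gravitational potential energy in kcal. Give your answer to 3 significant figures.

0.318 kcal

Directly: PE = mgh.
m = 133 lb = 60.33 kg; h = 2.25 m; g = 9.810 m/s².
PE = 1332 J
1332 J × (1 kcal / 4184 J) = 0.3183 kcal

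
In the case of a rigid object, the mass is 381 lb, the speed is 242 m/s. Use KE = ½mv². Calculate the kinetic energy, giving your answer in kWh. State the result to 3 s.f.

1.41 kWh

KE is given directly by: KE = ½mv².
m = 381 lb = 172.8 kg; v = 242 m/s.
KE = 5.060×10^6 J  (the unit combination reduces to kg·m²/s² = J)
5.060×10^6 J × (1 kWh / 3.600×10^6 J) = 1.406 kWh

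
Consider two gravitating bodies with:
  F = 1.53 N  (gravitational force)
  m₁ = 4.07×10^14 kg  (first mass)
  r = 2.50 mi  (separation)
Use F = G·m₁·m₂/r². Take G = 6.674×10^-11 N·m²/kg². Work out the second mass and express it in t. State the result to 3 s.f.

0.912 t

From Newton's law of gravitation: m₂ = F·r²/(G·m₁).
F = 1.53 N; m₁ = 4.07×10^14 kg; r = 2.50 mi = 4023 m; G = 6.674×10^-11 N·m²/kg².
m₂ = 911.8 kg
911.8 kg × (1 t / 1000 kg) = 0.9118 t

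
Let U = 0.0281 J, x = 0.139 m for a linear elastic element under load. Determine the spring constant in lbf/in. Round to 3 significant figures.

0.0166 lbf/in

Rearranging U = ½k·x² for k: k = 2U/x².
U = 0.0281 J; x = 0.139 m.
k = 2.909 N/m
2.909 N/m × (1 lbf/in / 175.1 N/m) = 0.01661 lbf/in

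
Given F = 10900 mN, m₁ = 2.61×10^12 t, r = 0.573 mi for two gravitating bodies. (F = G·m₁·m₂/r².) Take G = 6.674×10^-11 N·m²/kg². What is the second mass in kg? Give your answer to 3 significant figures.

53.2 kg

From Newton's law of gravitation: m₂ = F·r²/(G·m₁).
F = 10900 mN = 10.90 N; m₁ = 2.61×10^12 t = 2.610×10^15 kg; r = 0.573 mi = 922.2 m; G = 6.674×10^-11 N·m²/kg².
m₂ = 53.21 kg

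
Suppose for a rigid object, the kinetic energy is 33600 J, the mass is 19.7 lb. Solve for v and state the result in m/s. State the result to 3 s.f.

Rearranging KE = ½mv² for v: v = √(2·KE/m).
KE = 33600 J; m = 19.7 lb = 8.936 kg.
v = 86.72 m/s

86.7 m/s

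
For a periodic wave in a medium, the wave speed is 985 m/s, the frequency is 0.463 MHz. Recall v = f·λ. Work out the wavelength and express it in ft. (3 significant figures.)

0.00698 ft

Rearranging: λ = v/f.
v = 985 m/s; f = 0.463 MHz = 4.630×10^5 Hz.
λ = 0.002127 m
0.002127 m × (1 ft / 0.3048 m) = 0.006980 ft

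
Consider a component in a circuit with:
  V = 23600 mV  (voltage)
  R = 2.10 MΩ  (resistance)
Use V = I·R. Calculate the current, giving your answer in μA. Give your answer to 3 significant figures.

11.2 μA

From Ohm's law: I = V/R.
V = 23600 mV = 23.60 V; R = 2.10 MΩ = 2.100×10^6 Ω.
I = 1.124×10^-5 A
1.124×10^-5 A × (1 μA / 1.000×10^-6 A) = 11.24 μA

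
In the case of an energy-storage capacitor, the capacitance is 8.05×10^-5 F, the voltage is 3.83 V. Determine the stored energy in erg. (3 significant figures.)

E is given directly by: E = ½CV².
C = 8.05×10^-5 F; V = 3.83 V.
E = 5.904×10^-4 J
5.904×10^-4 J × (1 erg / 1.000×10^-7 J) = 5904 erg

5900 erg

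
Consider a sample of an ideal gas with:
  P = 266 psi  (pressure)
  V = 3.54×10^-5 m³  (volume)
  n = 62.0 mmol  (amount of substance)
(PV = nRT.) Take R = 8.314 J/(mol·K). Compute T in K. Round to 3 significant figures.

126 K

From the ideal-gas law: T = PV/(nR).
P = 266 psi = 1.834×10^6 Pa; V = 3.54×10^-5 m³; n = 62.0 mmol = 0.06200 mol; R = 8.314 J/(mol·K).
T = 126.0 K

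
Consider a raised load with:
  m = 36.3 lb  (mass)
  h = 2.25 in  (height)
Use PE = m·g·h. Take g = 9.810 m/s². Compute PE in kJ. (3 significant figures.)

PE is given directly by: PE = mgh.
m = 36.3 lb = 16.47 kg; h = 2.25 in = 0.05715 m; g = 9.810 m/s².
PE = 9.231 J  (the unit combination reduces to kg·m²/s² = J)
9.231 J × (1 kJ / 1000 J) = 0.009231 kJ

0.00923 kJ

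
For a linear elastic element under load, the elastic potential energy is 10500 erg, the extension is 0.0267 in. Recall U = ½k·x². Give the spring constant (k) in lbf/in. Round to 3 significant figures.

Rearranging: k = 2U/x².
U = 10500 erg = 0.001050 J; x = 0.0267 in = 6.782×10^-4 m.
k = 4566 N/m
4566 N/m × (1 lbf/in / 175.1 N/m) = 26.07 lbf/in

26.1 lbf/in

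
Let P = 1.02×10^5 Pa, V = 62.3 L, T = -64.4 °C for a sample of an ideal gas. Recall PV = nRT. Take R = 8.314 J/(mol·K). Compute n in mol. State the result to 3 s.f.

From the ideal-gas law: n = PV/(RT).
P = 1.02×10^5 Pa; V = 62.3 L = 0.06230 m³; T = -64.4 °C = 208.7 K; R = 8.314 J/(mol·K).
n = 3.661 mol

3.66 mol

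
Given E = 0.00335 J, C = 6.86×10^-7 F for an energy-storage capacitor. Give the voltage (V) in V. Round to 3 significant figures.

Rearranging E = ½C·V² for V: V = √(2E/C).
E = 0.00335 J; C = 6.86×10^-7 F.
V = 98.83 V

98.8 V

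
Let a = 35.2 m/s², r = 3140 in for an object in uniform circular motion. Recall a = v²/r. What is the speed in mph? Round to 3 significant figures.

Solving a = v²/r for v: v = √(a·r).
a = 35.2 m/s²; r = 3140 in = 79.76 m.
v = 52.99 m/s
52.99 m/s × (1 mph / 0.4470 m/s) = 118.5 mph

119 mph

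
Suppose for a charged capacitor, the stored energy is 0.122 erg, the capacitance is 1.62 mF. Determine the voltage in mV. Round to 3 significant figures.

3.88 mV

Solving E = ½C·V² for V: V = √(2E/C).
E = 0.122 erg = 1.220×10^-8 J; C = 1.62 mF = 0.001620 F.
V = 0.003881 V
0.003881 V × (1 mV / 0.001000 V) = 3.881 mV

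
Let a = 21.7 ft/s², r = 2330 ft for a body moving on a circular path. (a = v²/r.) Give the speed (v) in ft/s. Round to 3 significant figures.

Solving a = v²/r for v: v = √(a·r).
a = 21.7 ft/s² = 6.614 m/s²; r = 2330 ft = 710.2 m.
v = 68.54 m/s
68.54 m/s × (1 ft/s / 0.3048 m/s) = 224.9 ft/s

225 ft/s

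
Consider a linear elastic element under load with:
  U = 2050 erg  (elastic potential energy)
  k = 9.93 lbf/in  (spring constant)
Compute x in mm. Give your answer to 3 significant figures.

Rearranging U = ½k·x² for x: x = √(2U/k).
U = 2050 erg = 2.050×10^-4 J; k = 9.93 lbf/in = 1739 N/m.
x = 4.856×10^-4 m
4.856×10^-4 m × (1 mm / 0.001000 m) = 0.4856 mm

0.486 mm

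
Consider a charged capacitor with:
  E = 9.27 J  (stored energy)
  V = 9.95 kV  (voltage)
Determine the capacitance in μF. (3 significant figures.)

Solving E = ½C·V² for C: C = 2E/V².
E = 9.27 J; V = 9.95 kV = 9950 V.
C = 1.873×10^-7 F
1.873×10^-7 F × (1 μF / 1.000×10^-6 F) = 0.1873 μF

0.187 μF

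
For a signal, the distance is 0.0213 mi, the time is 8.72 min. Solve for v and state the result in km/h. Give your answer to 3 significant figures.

0.236 km/h

Directly: v = d/t.
d = 0.0213 mi = 34.28 m; t = 8.72 min = 523.2 s.
v = 0.06552 m/s
0.06552 m/s × (1 km/h / 0.2778 m/s) = 0.2359 km/h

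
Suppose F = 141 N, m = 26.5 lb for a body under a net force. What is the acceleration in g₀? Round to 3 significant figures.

From Newton's second law: a = F/m.
F = 141 N; m = 26.5 lb = 12.02 kg.
a = 11.73 m/s²
11.73 m/s² × (1 g₀ / 9.807 m/s²) = 1.196 g₀

1.20 g₀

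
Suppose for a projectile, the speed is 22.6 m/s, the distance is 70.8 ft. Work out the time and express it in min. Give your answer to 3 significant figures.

Rearranging: t = d/v.
v = 22.6 m/s; d = 70.8 ft = 21.58 m.
t = 0.9549 s
0.9549 s × (1 min / 60.00 s) = 0.01591 min

0.0159 min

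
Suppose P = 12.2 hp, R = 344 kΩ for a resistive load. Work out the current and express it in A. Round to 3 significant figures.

Rearranging: I = √(P/R).
P = 12.2 hp = 9098 W; R = 344 kΩ = 3.440×10^5 Ω.
I = 0.1626 A

0.163 A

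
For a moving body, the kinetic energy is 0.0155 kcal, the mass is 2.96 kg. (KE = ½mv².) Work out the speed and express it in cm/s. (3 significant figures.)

Solving KE = ½mv² for v: v = √(2·KE/m).
KE = 0.0155 kcal = 64.85 J; m = 2.96 kg.
v = 6.620 m/s
6.620 m/s × (1 cm/s / 0.01000 m/s) = 662.0 cm/s

662 cm/s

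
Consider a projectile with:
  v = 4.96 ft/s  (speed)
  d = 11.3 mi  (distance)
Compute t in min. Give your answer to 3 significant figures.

200 min

Rearranging: t = d/v.
v = 4.96 ft/s = 1.512 m/s; d = 11.3 mi = 18186 m.
t = 12029 s
12029 s × (1 min / 60.00 s) = 200.5 min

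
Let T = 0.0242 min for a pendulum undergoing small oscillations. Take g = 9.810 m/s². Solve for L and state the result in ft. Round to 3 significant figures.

Solving T = 2π√(L/g) for L: L = g·(T/2π)².
T = 0.0242 min = 1.452 s; g = 9.810 m/s².
L = 0.5239 m
0.5239 m × (1 ft / 0.3048 m) = 1.719 ft

1.72 ft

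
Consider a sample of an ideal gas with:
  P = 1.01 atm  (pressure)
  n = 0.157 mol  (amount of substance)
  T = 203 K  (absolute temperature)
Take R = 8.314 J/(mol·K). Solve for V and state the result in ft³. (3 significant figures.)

0.0914 ft³

Rearranging PV = nRT for V: V = nRT/P.
P = 1.01 atm = 1.023×10^5 Pa; n = 0.157 mol; T = 203 K; R = 8.314 J/(mol·K).
V = 0.002589 m³
0.002589 m³ × (1 ft³ / 0.02832 m³) = 0.09144 ft³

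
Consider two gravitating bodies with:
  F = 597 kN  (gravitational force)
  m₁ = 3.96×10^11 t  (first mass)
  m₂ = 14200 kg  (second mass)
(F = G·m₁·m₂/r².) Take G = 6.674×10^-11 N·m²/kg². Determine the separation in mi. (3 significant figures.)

0.0156 mi

Rearranging: r = √(G·m₁m₂/F).
F = 597 kN = 5.970×10^5 N; m₁ = 3.96×10^11 t = 3.960×10^14 kg; m₂ = 14200 kg; G = 6.674×10^-11 N·m²/kg².
r = 25.07 m
25.07 m × (1 mi / 1609 m) = 0.01558 mi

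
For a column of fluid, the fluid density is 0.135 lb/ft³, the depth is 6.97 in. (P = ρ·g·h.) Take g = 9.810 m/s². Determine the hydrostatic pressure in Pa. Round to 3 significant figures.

Directly: P = ρgh.
ρ = 0.135 lb/ft³ = 2.162 kg/m³; h = 6.97 in = 0.1770 m; g = 9.810 m/s².
P = 3.756 Pa

3.76 Pa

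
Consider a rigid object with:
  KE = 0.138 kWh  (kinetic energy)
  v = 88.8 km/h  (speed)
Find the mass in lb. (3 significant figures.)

Rearranging: m = 2·KE/v².
KE = 0.138 kWh = 4.968×10^5 J; v = 88.8 km/h = 24.67 m/s.
m = 1633 kg
1633 kg × (1 lb / 0.4536 kg) = 3600 lb

3600 lb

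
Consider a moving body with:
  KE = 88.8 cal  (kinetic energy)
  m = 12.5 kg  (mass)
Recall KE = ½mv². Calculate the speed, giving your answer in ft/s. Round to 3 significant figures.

Rearranging KE = ½mv² for v: v = √(2·KE/m).
KE = 88.8 cal = 371.5 J; m = 12.5 kg.
v = 7.710 m/s
7.710 m/s × (1 ft/s / 0.3048 m/s) = 25.30 ft/s

25.3 ft/s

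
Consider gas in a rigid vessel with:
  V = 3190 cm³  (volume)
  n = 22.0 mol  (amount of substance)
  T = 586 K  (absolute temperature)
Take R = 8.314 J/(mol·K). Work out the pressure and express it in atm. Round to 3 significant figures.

332 atm

Directly: P = nRT/V.
V = 3190 cm³ = 0.003190 m³; n = 22.0 mol; T = 586 K; R = 8.314 J/(mol·K).
P = 3.360×10^7 Pa
3.360×10^7 Pa × (1 atm / 1.013×10^5 Pa) = 331.6 atm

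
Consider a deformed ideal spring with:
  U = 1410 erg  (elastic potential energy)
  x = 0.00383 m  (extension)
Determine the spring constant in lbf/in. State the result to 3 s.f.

0.110 lbf/in

Solving U = ½k·x² for k: k = 2U/x².
U = 1410 erg = 1.410×10^-4 J; x = 0.00383 m.
k = 19.22 N/m
19.22 N/m × (1 lbf/in / 175.1 N/m) = 0.1098 lbf/in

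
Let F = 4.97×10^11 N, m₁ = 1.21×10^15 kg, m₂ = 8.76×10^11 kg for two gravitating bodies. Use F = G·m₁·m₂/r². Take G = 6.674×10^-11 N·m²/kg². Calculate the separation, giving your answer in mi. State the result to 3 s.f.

0.234 mi

Rearranging: r = √(G·m₁m₂/F).
F = 4.97×10^11 N; m₁ = 1.21×10^15 kg; m₂ = 8.76×10^11 kg; G = 6.674×10^-11 N·m²/kg².
r = 377.3 m
377.3 m × (1 mi / 1609 m) = 0.2344 mi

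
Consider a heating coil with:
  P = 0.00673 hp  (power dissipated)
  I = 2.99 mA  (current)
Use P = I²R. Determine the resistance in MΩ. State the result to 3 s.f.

Solving P = I²R for R: R = P/I².
P = 0.00673 hp = 5.019 W; I = 2.99 mA = 0.002990 A.
R = 5.614×10^5 Ω
5.614×10^5 Ω × (1 MΩ / 1.000×10^6 Ω) = 0.5614 MΩ

0.561 MΩ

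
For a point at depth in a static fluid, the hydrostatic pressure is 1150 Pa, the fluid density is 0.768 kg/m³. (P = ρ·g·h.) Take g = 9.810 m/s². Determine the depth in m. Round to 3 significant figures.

153 m

Solving P = ρ·g·h for h: h = P/(ρ·g).
P = 1150 Pa; ρ = 0.768 kg/m³; g = 9.810 m/s².
h = 152.6 m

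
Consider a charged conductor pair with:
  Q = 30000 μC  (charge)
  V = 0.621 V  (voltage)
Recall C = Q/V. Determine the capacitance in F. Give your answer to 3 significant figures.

0.0483 F

Directly: C = Q/V.
Q = 30000 μC = 0.03000 C; V = 0.621 V.
C = 0.04831 F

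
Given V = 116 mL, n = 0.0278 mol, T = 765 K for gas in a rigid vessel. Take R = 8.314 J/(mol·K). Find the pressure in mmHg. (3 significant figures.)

11400 mmHg

From the ideal-gas law: P = nRT/V.
V = 116 mL = 1.160×10^-4 m³; n = 0.0278 mol; T = 765 K; R = 8.314 J/(mol·K).
P = 1.524×10^6 Pa
1.524×10^6 Pa × (1 mmHg / 133.3 Pa) = 11433 mmHg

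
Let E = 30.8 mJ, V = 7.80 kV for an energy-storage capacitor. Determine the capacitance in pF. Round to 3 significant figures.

1010 pF

Rearranging E = ½C·V² for C: C = 2E/V².
E = 30.8 mJ = 0.03080 J; V = 7.80 kV = 7800 V.
C = 1.012×10^-9 F
1.012×10^-9 F × (1 pF / 1.000×10^-12 F) = 1012 pF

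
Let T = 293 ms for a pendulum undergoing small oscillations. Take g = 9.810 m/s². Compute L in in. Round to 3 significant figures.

Rearranging T = 2π√(L/g) for L: L = g·(T/2π)².
T = 293 ms = 0.2930 s; g = 9.810 m/s².
L = 0.02133 m
0.02133 m × (1 in / 0.02540 m) = 0.8399 in

0.840 in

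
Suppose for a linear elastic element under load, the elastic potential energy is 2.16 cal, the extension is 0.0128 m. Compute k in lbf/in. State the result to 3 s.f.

Rearranging U = ½k·x² for k: k = 2U/x².
U = 2.16 cal = 9.037 J; x = 0.0128 m.
k = 1.103×10^5 N/m
1.103×10^5 N/m × (1 lbf/in / 175.1 N/m) = 629.9 lbf/in

630 lbf/in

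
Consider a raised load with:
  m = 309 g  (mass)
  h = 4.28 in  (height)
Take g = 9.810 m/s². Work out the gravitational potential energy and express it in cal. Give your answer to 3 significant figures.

0.0788 cal

PE is given directly by: PE = mgh.
m = 309 g = 0.3090 kg; h = 4.28 in = 0.1087 m; g = 9.810 m/s².
PE = 0.3295 J
0.3295 J × (1 cal / 4.184 J) = 0.07876 cal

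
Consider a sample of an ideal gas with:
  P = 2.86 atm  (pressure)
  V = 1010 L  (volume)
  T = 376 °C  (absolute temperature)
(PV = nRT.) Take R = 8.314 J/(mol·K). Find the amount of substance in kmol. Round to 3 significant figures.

From the ideal-gas law: n = PV/(RT).
P = 2.86 atm = 2.898×10^5 Pa; V = 1010 L = 1.010 m³; T = 376 °C = 649.1 K; R = 8.314 J/(mol·K).
n = 54.23 mol
54.23 mol × (1 kmol / 1000 mol) = 0.05423 kmol

0.0542 kmol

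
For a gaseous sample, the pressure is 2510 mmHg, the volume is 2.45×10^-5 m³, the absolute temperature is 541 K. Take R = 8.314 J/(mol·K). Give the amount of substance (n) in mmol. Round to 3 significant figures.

Rearranging: n = PV/(RT).
P = 2510 mmHg = 3.346×10^5 Pa; V = 2.45×10^-5 m³; T = 541 K; R = 8.314 J/(mol·K).
n = 0.001823 mol
0.001823 mol × (1 mmol / 0.001000 mol) = 1.823 mmol

1.82 mmol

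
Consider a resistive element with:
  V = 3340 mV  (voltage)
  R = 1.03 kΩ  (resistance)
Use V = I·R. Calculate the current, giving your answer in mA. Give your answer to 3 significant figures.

3.24 mA

Solving V = I·R for I: I = V/R.
V = 3340 mV = 3.340 V; R = 1.03 kΩ = 1030 Ω.
I = 0.003243 A
0.003243 A × (1 mA / 0.001000 A) = 3.243 mA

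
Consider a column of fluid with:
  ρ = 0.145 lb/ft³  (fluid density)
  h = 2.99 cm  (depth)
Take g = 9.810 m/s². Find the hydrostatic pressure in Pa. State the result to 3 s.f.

0.681 Pa

P is given directly by: P = ρgh.
ρ = 0.145 lb/ft³ = 2.323 kg/m³; h = 2.99 cm = 0.02990 m; g = 9.810 m/s².
P = 0.6813 Pa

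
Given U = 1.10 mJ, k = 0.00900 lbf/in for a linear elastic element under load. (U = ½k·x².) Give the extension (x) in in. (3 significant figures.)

Solving U = ½k·x² for x: x = √(2U/k).
U = 1.10 mJ = 0.001100 J; k = 0.00900 lbf/in = 1.576 N/m.
x = 0.03736 m
0.03736 m × (1 in / 0.02540 m) = 1.471 in

1.47 in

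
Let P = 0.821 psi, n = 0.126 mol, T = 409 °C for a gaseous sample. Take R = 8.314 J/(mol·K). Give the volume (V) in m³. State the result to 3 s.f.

Rearranging: V = nRT/P.
P = 0.821 psi = 5661 Pa; n = 0.126 mol; T = 409 °C = 682.1 K; R = 8.314 J/(mol·K).
V = 0.1262 m³

0.126 m³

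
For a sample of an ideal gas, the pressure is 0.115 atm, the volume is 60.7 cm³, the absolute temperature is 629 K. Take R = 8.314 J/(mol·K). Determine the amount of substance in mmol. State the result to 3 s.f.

From the ideal-gas law: n = PV/(RT).
P = 0.115 atm = 11652 Pa; V = 60.7 cm³ = 6.070×10^-5 m³; T = 629 K; R = 8.314 J/(mol·K).
n = 1.353×10^-4 mol
1.353×10^-4 mol × (1 mmol / 0.001000 mol) = 0.1353 mmol

0.135 mmol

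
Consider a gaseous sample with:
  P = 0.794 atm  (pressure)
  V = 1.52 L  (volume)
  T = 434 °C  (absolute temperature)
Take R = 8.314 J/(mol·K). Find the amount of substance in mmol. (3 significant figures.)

Rearranging PV = nRT for n: n = PV/(RT).
P = 0.794 atm = 80452 Pa; V = 1.52 L = 0.001520 m³; T = 434 °C = 707.1 K; R = 8.314 J/(mol·K).
n = 0.02080 mol
0.02080 mol × (1 mmol / 0.001000 mol) = 20.80 mmol

20.8 mmol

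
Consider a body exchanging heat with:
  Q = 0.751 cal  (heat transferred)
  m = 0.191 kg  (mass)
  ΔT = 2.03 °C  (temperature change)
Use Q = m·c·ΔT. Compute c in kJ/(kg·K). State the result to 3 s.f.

Rearranging: c = Q/(m·ΔT).
Q = 0.751 cal = 3.142 J; m = 0.191 kg; ΔT = 2.03 °C = 2.030 K.
c = 8.104 J/(kg·K)
8.104 J/(kg·K) × (1 kJ/(kg·K) / 1000 J/(kg·K)) = 0.008104 kJ/(kg·K)

0.00810 kJ/(kg·K)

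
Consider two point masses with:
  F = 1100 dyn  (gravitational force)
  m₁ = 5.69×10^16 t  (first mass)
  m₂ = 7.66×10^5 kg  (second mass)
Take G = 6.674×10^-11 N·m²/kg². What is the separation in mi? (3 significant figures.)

Solving F = G·m₁·m₂/r² for r: r = √(G·m₁m₂/F).
F = 1100 dyn = 0.01100 N; m₁ = 5.69×10^16 t = 5.690×10^19 kg; m₂ = 7.66×10^5 kg; G = 6.674×10^-11 N·m²/kg².
r = 5.142×10^8 m
5.142×10^8 m × (1 mi / 1609 m) = 3.195×10^5 mi

3.20×10^5 mi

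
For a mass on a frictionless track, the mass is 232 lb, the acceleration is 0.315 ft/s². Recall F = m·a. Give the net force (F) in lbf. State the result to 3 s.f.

F is given directly by: F = m·a.
m = 232 lb = 105.2 kg; a = 0.315 ft/s² = 0.09601 m/s².
F = 10.10 N  (the unit combination reduces to kg·m/s² = N)
10.10 N × (1 lbf / 4.448 N) = 2.271 lbf

2.27 lbf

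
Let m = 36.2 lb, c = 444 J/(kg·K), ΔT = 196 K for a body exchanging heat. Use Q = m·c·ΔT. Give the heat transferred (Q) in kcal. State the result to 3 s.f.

Directly: Q = mcΔT.
m = 36.2 lb = 16.42 kg; c = 444 J/(kg·K); ΔT = 196 K.
Q = 1.429×10^6 J
1.429×10^6 J × (1 kcal / 4184 J) = 341.5 kcal

342 kcal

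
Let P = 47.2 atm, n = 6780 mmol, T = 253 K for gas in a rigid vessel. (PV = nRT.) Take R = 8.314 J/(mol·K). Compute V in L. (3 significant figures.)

2.98 L

From the ideal-gas law: V = nRT/P.
P = 47.2 atm = 4.783×10^6 Pa; n = 6780 mmol = 6.780 mol; T = 253 K; R = 8.314 J/(mol·K).
V = 0.002982 m³
0.002982 m³ × (1 L / 0.001000 m³) = 2.982 L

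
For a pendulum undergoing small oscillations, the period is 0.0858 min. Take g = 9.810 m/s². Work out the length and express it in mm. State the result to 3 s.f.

6590 mm

Rearranging: L = g·(T/2π)².
T = 0.0858 min = 5.148 s; g = 9.810 m/s².
L = 6.585 m
6.585 m × (1 mm / 0.001000 m) = 6585 mm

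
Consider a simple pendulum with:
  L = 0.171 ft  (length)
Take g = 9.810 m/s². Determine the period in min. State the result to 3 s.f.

T is given directly by: T = 2π√(L/g).
L = 0.171 ft = 0.05212 m; g = 9.810 m/s².
T = 0.4580 s
0.4580 s × (1 min / 60.00 s) = 0.007633 min

0.00763 min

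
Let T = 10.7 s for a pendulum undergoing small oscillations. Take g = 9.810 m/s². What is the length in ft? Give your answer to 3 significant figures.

93.3 ft

Rearranging: L = g·(T/2π)².
T = 10.7 s; g = 9.810 m/s².
L = 28.45 m
28.45 m × (1 ft / 0.3048 m) = 93.34 ft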